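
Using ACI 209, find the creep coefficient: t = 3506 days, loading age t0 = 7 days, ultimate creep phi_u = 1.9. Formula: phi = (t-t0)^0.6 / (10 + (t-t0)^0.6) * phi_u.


dt = 3506 - 7 = 3499
phi = 3499^0.6 / (10 + 3499^0.6) * 1.9
= 1.768

1.768


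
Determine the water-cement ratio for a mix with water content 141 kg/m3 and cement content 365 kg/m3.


w/c = water / cement
w/c = 141 / 365 = 0.386

0.386


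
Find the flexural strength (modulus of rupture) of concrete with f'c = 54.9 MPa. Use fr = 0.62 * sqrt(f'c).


fr = 0.62 * sqrt(54.9)
= 4.594 MPa

4.594


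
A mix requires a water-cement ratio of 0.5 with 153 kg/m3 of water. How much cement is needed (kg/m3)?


Cement = water / (w/c)
= 153 / 0.5
= 306.0 kg/m3

306.0


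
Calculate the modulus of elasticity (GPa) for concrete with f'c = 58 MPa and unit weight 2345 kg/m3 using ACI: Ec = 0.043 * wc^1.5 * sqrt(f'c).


Ec = 0.043 * 2345^1.5 * sqrt(58) / 1000
= 37.19 GPa

37.19


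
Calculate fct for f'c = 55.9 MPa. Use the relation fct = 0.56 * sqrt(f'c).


fct = 0.56 * sqrt(55.9)
= 0.56 * 7.477
= 4.187 MPa

4.187


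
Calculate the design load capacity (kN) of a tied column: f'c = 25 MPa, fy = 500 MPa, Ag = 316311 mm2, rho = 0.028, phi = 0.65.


Ast = rho * Ag = 0.028 * 316311 = 8856.708 mm2
phi*Pn = 0.65 * 0.80 * (0.85 * 25 * (316311 - 8856.708) + 500 * 8856.708) / 1000
= 5700.11 kN

5700.11


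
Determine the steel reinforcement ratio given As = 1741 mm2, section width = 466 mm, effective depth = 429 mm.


rho = As / (b * d)
= 1741 / (466 * 429)
= 0.0087

0.0087


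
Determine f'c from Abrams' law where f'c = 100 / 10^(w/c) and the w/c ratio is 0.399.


f'c = 100 / 10^0.399
= 100 / 2.506
= 39.9 MPa

39.9


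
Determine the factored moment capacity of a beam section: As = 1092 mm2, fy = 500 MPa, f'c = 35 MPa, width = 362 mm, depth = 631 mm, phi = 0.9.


a = As * fy / (0.85 * f'c * b)
= 1092 * 500 / (0.85 * 35 * 362)
= 50.6987 mm
Mn = As * fy * (d - a/2) / 10^6
= 330.6852 kN-m
phi*Mn = 0.9 * 330.6852 = 297.62 kN-m

297.62


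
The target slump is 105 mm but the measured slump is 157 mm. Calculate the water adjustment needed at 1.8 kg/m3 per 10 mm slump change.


Difference = 105 - 157 = -52 mm
Water adjustment = -52 * 1.8 / 10 = -9.4 kg/m3

-9.4


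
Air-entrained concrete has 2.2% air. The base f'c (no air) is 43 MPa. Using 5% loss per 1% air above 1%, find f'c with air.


Strength loss = (2.2 - 1) * 5 = 6.0%
f'c = 43 * (1 - 6.0/100)
= 40.42 MPa

40.42


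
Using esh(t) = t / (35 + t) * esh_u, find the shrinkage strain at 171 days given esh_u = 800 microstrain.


esh(171) = 171 / (35 + 171) * 800
= 171 / 206 * 800
= 664.1 microstrain

664.1


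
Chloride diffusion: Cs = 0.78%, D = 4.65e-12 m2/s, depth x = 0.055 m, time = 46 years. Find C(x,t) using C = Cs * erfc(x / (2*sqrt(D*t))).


t_seconds = 46 * 365.25 * 24 * 3600 = 1451649600.0 s
arg = 0.055 / (2 * sqrt(4.65e-12 * 1451649600.0))
= 0.3347
erfc(0.3347) = 0.636
C = 0.78 * 0.636 = 0.496%

0.496


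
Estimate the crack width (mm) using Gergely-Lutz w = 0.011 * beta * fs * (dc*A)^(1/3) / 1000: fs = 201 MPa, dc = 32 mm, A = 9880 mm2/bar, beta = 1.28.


w = 0.011 * beta * fs * (dc * A)^(1/3) / 1000
= 0.011 * 1.28 * 201 * (32 * 9880)^(1/3) / 1000
= 0.193 mm

0.193


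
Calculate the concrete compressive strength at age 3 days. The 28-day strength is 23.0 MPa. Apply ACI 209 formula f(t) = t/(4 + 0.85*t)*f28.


f(3) = 3 / (4 + 0.85 * 3) * 23.0
= 3 / 6.55 * 23.0
= 10.53 MPa

10.53


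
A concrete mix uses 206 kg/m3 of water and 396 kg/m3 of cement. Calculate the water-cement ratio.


w/c = water / cement
w/c = 206 / 396 = 0.52

0.52


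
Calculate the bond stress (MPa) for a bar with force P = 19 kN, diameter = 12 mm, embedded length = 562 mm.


u = P / (pi * db * ld)
= 19 * 1000 / (pi * 12 * 562)
= 0.897 MPa

0.897


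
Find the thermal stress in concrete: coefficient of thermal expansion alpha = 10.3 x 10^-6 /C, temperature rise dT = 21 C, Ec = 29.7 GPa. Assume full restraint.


sigma = alpha * dT * Ec
= 10.3e-6 * 21 * 29.7 * 1000
= 6.424 MPa

6.424


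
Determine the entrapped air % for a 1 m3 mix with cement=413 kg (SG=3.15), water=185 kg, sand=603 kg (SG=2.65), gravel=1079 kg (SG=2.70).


Vol cement = 413 / (3.15 * 1000) = 0.131111 m3
Vol water = 185 / 1000 = 0.185 m3
Vol sand = 603 / (2.65 * 1000) = 0.227547 m3
Vol gravel = 1079 / (2.70 * 1000) = 0.39963 m3
Total solid + water volume = 0.943288 m3
Air = (1 - 0.943288) * 100 = 5.67%

5.67


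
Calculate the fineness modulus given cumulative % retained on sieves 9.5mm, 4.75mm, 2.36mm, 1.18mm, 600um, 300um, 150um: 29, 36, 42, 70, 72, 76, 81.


FM = sum(cumulative % retained) / 100
= 406 / 100
= 4.06

4.06


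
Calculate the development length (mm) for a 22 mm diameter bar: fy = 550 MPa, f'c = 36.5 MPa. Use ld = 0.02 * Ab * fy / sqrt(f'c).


Ab = pi * 22^2 / 4 = 380.133 mm2
ld = 0.02 * 380.133 * 550 / sqrt(36.5)
= 692.1 mm

692.1


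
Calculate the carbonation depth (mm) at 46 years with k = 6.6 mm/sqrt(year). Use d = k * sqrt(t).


depth = k * sqrt(t)
= 6.6 * sqrt(46)
= 44.76 mm

44.76


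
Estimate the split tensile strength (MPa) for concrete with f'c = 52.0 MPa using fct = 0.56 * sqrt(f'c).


fct = 0.56 * sqrt(52.0)
= 0.56 * 7.211
= 4.038 MPa

4.038


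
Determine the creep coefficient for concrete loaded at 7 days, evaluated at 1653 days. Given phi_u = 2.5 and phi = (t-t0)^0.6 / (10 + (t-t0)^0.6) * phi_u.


dt = 1653 - 7 = 1646
phi = 1646^0.6 / (10 + 1646^0.6) * 2.5
= 2.237

2.237


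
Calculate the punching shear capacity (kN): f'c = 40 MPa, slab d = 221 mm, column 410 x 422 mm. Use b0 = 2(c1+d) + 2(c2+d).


b0 = 2*(410 + 221) + 2*(422 + 221) = 2548 mm
Vc = 0.33 * sqrt(40) * 2548 * 221 / 1000
= 1175.26 kN

1175.26


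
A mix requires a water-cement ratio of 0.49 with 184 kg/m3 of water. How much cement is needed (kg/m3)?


Cement = water / (w/c)
= 184 / 0.49
= 375.5 kg/m3

375.5


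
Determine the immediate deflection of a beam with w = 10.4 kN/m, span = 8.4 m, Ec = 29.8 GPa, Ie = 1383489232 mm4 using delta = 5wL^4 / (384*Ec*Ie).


Convert: L = 8.4 m = 8400 mm, Ec = 29.8 GPa = 29800 MPa
delta = 5 * 10.4 * 8400^4 / (384 * 29800 * 1383489232)
= 16.35 mm

16.35


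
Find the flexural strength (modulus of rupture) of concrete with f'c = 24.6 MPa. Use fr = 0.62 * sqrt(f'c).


fr = 0.62 * sqrt(24.6)
= 3.075 MPa

3.075


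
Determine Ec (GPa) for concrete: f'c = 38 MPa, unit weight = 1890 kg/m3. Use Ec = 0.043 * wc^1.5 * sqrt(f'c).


Ec = 0.043 * 1890^1.5 * sqrt(38) / 1000
= 21.78 GPa

21.78


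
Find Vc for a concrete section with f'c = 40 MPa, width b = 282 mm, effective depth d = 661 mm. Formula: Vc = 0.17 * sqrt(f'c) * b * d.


Vc = 0.17 * sqrt(40) * 282 * 661 / 1000
= 200.41 kN

200.41


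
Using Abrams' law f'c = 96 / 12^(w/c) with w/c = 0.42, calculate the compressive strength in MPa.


f'c = 96 / 12^0.42
= 96 / 2.84
= 33.81 MPa

33.81


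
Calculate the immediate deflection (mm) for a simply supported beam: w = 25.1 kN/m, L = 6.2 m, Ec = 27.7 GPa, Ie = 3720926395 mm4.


Convert: L = 6.2 m = 6200 mm, Ec = 27.7 GPa = 27700 MPa
delta = 5 * 25.1 * 6200^4 / (384 * 27700 * 3720926395)
= 4.69 mm

4.69


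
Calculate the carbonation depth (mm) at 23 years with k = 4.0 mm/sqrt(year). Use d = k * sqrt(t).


depth = k * sqrt(t)
= 4.0 * sqrt(23)
= 19.18 mm

19.18


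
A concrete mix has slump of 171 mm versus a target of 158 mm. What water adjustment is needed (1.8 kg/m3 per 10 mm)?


Difference = 158 - 171 = -13 mm
Water adjustment = -13 * 1.8 / 10 = -2.3 kg/m3

-2.3


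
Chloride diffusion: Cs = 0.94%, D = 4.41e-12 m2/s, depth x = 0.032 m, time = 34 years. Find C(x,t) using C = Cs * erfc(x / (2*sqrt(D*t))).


t_seconds = 34 * 365.25 * 24 * 3600 = 1072958400.0 s
arg = 0.032 / (2 * sqrt(4.41e-12 * 1072958400.0))
= 0.2326
erfc(0.2326) = 0.7422
C = 0.94 * 0.7422 = 0.6977%

0.6977


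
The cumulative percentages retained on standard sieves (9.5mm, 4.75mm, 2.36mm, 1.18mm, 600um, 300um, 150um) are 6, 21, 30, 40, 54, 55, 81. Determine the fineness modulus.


FM = sum(cumulative % retained) / 100
= 287 / 100
= 2.87

2.87


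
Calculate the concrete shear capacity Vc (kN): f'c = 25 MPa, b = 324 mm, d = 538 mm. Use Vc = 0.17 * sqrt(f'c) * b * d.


Vc = 0.17 * sqrt(25) * 324 * 538 / 1000
= 148.17 kN

148.17


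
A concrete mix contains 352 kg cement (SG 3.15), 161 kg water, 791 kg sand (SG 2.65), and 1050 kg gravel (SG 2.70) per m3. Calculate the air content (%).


Vol cement = 352 / (3.15 * 1000) = 0.111746 m3
Vol water = 161 / 1000 = 0.161 m3
Vol sand = 791 / (2.65 * 1000) = 0.298491 m3
Vol gravel = 1050 / (2.70 * 1000) = 0.388889 m3
Total solid + water volume = 0.960125 m3
Air = (1 - 0.960125) * 100 = 3.99%

3.99


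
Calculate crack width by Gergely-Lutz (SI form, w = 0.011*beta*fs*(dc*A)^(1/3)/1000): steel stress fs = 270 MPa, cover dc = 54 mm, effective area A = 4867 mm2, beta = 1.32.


w = 0.011 * beta * fs * (dc * A)^(1/3) / 1000
= 0.011 * 1.32 * 270 * (54 * 4867)^(1/3) / 1000
= 0.251 mm

0.251


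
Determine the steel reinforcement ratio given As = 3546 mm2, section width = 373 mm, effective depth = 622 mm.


rho = As / (b * d)
= 3546 / (373 * 622)
= 0.0153

0.0153


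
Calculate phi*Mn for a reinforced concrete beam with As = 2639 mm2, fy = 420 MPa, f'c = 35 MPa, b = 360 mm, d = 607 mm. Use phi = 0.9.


a = As * fy / (0.85 * f'c * b)
= 2639 * 420 / (0.85 * 35 * 360)
= 103.4902 mm
Mn = As * fy * (d - a/2) / 10^6
= 615.4334 kN-m
phi*Mn = 0.9 * 615.4334 = 553.89 kN-m

553.89


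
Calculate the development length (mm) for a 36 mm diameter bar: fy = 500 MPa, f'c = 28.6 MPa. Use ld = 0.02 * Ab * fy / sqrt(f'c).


Ab = pi * 36^2 / 4 = 1017.876 mm2
ld = 0.02 * 1017.876 * 500 / sqrt(28.6)
= 1903.3 mm

1903.3


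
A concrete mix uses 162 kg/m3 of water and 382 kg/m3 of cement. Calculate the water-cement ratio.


w/c = water / cement
w/c = 162 / 382 = 0.424

0.424


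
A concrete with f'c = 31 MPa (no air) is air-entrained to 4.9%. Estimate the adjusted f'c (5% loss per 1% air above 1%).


Strength loss = (4.9 - 1) * 5 = 19.5%
f'c = 31 * (1 - 19.5/100)
= 24.95 MPa

24.95


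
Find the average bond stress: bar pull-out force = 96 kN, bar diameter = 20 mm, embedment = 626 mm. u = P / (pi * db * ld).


u = P / (pi * db * ld)
= 96 * 1000 / (pi * 20 * 626)
= 2.441 MPa

2.441


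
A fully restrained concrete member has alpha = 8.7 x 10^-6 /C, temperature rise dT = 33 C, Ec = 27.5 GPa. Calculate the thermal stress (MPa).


sigma = alpha * dT * Ec
= 8.7e-6 * 33 * 27.5 * 1000
= 7.895 MPa

7.895


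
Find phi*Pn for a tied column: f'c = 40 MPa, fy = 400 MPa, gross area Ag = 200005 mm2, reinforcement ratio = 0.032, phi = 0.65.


Ast = rho * Ag = 0.032 * 200005 = 6400.16 mm2
phi*Pn = 0.65 * 0.80 * (0.85 * 40 * (200005 - 6400.16) + 400 * 6400.16) / 1000
= 4754.17 kN

4754.17


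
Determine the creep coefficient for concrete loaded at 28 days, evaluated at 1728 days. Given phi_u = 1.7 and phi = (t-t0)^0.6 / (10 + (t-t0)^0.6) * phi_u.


dt = 1728 - 28 = 1700
phi = 1700^0.6 / (10 + 1700^0.6) * 1.7
= 1.524

1.524


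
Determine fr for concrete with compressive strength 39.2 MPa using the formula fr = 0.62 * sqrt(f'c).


fr = 0.62 * sqrt(39.2)
= 3.882 MPa

3.882


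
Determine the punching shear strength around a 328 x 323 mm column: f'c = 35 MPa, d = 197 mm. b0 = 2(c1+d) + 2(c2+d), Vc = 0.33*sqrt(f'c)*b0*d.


b0 = 2*(328 + 197) + 2*(323 + 197) = 2090 mm
Vc = 0.33 * sqrt(35) * 2090 * 197 / 1000
= 803.82 kN

803.82


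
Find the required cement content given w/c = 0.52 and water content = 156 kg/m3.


Cement = water / (w/c)
= 156 / 0.52
= 300.0 kg/m3

300.0


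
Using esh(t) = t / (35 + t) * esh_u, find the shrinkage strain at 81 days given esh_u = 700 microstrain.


esh(81) = 81 / (35 + 81) * 700
= 81 / 116 * 700
= 488.8 microstrain

488.8


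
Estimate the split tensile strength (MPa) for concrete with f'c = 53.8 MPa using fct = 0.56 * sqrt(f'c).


fct = 0.56 * sqrt(53.8)
= 0.56 * 7.335
= 4.108 MPa

4.108


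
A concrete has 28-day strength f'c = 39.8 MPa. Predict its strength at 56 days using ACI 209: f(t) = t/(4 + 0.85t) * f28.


f(56) = 56 / (4 + 0.85 * 56) * 39.8
= 56 / 51.6 * 39.8
= 43.19 MPa

43.19


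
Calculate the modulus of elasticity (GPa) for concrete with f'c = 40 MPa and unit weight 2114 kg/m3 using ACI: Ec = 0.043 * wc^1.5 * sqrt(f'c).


Ec = 0.043 * 2114^1.5 * sqrt(40) / 1000
= 26.43 GPa

26.43


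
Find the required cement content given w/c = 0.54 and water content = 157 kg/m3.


Cement = water / (w/c)
= 157 / 0.54
= 290.7 kg/m3

290.7


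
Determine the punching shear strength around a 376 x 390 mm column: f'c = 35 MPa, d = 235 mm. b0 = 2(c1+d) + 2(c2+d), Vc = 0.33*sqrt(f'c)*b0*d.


b0 = 2*(376 + 235) + 2*(390 + 235) = 2472 mm
Vc = 0.33 * sqrt(35) * 2472 * 235 / 1000
= 1134.13 kN

1134.13


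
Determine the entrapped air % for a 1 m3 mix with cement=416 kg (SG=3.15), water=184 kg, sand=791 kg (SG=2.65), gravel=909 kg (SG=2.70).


Vol cement = 416 / (3.15 * 1000) = 0.132063 m3
Vol water = 184 / 1000 = 0.184 m3
Vol sand = 791 / (2.65 * 1000) = 0.298491 m3
Vol gravel = 909 / (2.70 * 1000) = 0.336667 m3
Total solid + water volume = 0.951221 m3
Air = (1 - 0.951221) * 100 = 4.88%

4.88


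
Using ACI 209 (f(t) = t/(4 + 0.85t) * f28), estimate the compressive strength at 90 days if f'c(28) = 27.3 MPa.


f(90) = 90 / (4 + 0.85 * 90) * 27.3
= 90 / 80.5 * 27.3
= 30.52 MPa

30.52


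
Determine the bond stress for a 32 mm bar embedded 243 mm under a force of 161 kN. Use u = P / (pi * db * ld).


u = P / (pi * db * ld)
= 161 * 1000 / (pi * 32 * 243)
= 6.591 MPa

6.591


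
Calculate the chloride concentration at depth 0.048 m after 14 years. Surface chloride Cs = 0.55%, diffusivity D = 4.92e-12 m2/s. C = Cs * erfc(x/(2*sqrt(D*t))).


t_seconds = 14 * 365.25 * 24 * 3600 = 441806400.0 s
arg = 0.048 / (2 * sqrt(4.92e-12 * 441806400.0))
= 0.5148
erfc(0.5148) = 0.4666
C = 0.55 * 0.4666 = 0.2566%

0.2566


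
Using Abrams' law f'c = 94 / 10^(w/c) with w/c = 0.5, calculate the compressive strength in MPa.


f'c = 94 / 10^0.5
= 94 / 3.162
= 29.73 MPa

29.73


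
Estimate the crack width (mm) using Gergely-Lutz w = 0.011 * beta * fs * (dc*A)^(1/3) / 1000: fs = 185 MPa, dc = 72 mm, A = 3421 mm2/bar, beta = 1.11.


w = 0.011 * beta * fs * (dc * A)^(1/3) / 1000
= 0.011 * 1.11 * 185 * (72 * 3421)^(1/3) / 1000
= 0.142 mm

0.142


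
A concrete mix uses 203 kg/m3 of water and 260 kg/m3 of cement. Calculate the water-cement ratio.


w/c = water / cement
w/c = 203 / 260 = 0.781

0.781


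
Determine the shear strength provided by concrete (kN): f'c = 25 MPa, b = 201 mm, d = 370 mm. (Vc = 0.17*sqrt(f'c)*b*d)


Vc = 0.17 * sqrt(25) * 201 * 370 / 1000
= 63.21 kN

63.21


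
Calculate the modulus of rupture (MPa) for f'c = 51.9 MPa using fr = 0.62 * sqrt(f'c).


fr = 0.62 * sqrt(51.9)
= 4.467 MPa

4.467


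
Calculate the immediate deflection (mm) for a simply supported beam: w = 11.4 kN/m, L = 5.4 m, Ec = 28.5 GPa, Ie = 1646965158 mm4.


Convert: L = 5.4 m = 5400 mm, Ec = 28.5 GPa = 28500 MPa
delta = 5 * 11.4 * 5400^4 / (384 * 28500 * 1646965158)
= 2.69 mm

2.69


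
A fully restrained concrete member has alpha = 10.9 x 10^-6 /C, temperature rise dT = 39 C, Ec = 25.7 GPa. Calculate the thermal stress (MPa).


sigma = alpha * dT * Ec
= 10.9e-6 * 39 * 25.7 * 1000
= 10.925 MPa

10.925


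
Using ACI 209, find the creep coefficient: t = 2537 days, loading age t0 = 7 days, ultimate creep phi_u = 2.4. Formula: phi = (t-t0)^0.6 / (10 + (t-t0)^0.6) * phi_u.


dt = 2537 - 7 = 2530
phi = 2530^0.6 / (10 + 2530^0.6) * 2.4
= 2.2

2.2


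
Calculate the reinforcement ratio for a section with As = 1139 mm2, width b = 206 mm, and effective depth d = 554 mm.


rho = As / (b * d)
= 1139 / (206 * 554)
= 0.01

0.01


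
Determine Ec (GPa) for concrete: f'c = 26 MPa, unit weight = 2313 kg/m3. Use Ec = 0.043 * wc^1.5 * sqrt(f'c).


Ec = 0.043 * 2313^1.5 * sqrt(26) / 1000
= 24.39 GPa

24.39


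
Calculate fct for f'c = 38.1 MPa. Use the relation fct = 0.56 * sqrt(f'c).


fct = 0.56 * sqrt(38.1)
= 0.56 * 6.173
= 3.457 MPa

3.457


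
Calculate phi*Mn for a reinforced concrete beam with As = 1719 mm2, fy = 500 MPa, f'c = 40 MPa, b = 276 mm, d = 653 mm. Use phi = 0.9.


a = As * fy / (0.85 * f'c * b)
= 1719 * 500 / (0.85 * 40 * 276)
= 91.5921 mm
Mn = As * fy * (d - a/2) / 10^6
= 521.8918 kN-m
phi*Mn = 0.9 * 521.8918 = 469.7 kN-m

469.7


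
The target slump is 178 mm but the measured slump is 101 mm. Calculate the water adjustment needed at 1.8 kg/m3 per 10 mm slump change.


Difference = 178 - 101 = 77 mm
Water adjustment = 77 * 1.8 / 10 = 13.9 kg/m3

13.9


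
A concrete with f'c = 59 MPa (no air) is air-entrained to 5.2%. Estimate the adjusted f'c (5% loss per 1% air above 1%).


Strength loss = (5.2 - 1) * 5 = 21.0%
f'c = 59 * (1 - 21.0/100)
= 46.61 MPa

46.61


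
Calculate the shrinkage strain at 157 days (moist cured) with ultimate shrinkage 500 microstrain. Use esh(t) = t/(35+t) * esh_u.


esh(157) = 157 / (35 + 157) * 500
= 157 / 192 * 500
= 408.9 microstrain

408.9


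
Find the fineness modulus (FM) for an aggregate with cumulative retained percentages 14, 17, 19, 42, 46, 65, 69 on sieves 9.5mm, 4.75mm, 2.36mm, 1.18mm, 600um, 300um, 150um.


FM = sum(cumulative % retained) / 100
= 272 / 100
= 2.72

2.72


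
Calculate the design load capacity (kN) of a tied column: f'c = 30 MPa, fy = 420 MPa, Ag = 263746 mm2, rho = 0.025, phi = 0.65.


Ast = rho * Ag = 0.025 * 263746 = 6593.65 mm2
phi*Pn = 0.65 * 0.80 * (0.85 * 30 * (263746 - 6593.65) + 420 * 6593.65) / 1000
= 4849.89 kN

4849.89


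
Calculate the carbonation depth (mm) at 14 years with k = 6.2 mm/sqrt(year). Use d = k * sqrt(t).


depth = k * sqrt(t)
= 6.2 * sqrt(14)
= 23.2 mm

23.2


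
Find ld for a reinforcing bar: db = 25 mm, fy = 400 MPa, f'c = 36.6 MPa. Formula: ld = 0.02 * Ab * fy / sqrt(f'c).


Ab = pi * 25^2 / 4 = 490.874 mm2
ld = 0.02 * 490.874 * 400 / sqrt(36.6)
= 649.1 mm

649.1


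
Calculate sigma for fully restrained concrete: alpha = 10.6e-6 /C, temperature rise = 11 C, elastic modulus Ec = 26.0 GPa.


sigma = alpha * dT * Ec
= 10.6e-6 * 11 * 26.0 * 1000
= 3.032 MPa

3.032


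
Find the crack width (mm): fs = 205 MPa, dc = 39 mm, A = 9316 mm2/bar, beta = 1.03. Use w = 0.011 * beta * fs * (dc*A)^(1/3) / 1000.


w = 0.011 * beta * fs * (dc * A)^(1/3) / 1000
= 0.011 * 1.03 * 205 * (39 * 9316)^(1/3) / 1000
= 0.166 mm

0.166


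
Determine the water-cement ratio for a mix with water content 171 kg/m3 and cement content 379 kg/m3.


w/c = water / cement
w/c = 171 / 379 = 0.451

0.451


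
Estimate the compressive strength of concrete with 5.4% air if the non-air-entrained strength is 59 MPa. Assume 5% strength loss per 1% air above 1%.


Strength loss = (5.4 - 1) * 5 = 22.0%
f'c = 59 * (1 - 22.0/100)
= 46.02 MPa

46.02


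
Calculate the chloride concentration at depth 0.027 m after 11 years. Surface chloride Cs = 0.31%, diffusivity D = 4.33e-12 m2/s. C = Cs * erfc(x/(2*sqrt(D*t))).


t_seconds = 11 * 365.25 * 24 * 3600 = 347133600.0 s
arg = 0.027 / (2 * sqrt(4.33e-12 * 347133600.0))
= 0.3482
erfc(0.3482) = 0.6224
C = 0.31 * 0.6224 = 0.1929%

0.1929


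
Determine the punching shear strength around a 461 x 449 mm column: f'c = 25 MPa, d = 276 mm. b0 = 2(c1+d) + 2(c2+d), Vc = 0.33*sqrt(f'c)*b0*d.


b0 = 2*(461 + 276) + 2*(449 + 276) = 2924 mm
Vc = 0.33 * sqrt(25) * 2924 * 276 / 1000
= 1331.59 kN

1331.59


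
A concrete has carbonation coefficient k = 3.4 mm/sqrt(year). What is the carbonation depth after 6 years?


depth = k * sqrt(t)
= 3.4 * sqrt(6)
= 8.33 mm

8.33


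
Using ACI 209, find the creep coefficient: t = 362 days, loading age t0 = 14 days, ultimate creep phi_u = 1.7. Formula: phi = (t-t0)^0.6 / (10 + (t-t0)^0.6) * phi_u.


dt = 362 - 14 = 348
phi = 348^0.6 / (10 + 348^0.6) * 1.7
= 1.309

1.309


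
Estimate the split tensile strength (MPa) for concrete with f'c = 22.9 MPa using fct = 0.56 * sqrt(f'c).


fct = 0.56 * sqrt(22.9)
= 0.56 * 4.785
= 2.68 MPa

2.68


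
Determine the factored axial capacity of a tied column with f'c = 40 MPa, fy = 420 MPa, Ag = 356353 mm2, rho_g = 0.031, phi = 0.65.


Ast = rho * Ag = 0.031 * 356353 = 11046.943 mm2
phi*Pn = 0.65 * 0.80 * (0.85 * 40 * (356353 - 11046.943) + 420 * 11046.943) / 1000
= 8517.66 kN

8517.66


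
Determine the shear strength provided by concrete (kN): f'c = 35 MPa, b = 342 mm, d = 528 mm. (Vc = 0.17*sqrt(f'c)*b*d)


Vc = 0.17 * sqrt(35) * 342 * 528 / 1000
= 181.61 kN

181.61


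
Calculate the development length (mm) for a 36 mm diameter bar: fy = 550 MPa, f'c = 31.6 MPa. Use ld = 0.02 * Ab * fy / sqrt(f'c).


Ab = pi * 36^2 / 4 = 1017.876 mm2
ld = 0.02 * 1017.876 * 550 / sqrt(31.6)
= 1991.8 mm

1991.8


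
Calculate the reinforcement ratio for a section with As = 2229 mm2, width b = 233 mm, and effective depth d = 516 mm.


rho = As / (b * d)
= 2229 / (233 * 516)
= 0.0185

0.0185


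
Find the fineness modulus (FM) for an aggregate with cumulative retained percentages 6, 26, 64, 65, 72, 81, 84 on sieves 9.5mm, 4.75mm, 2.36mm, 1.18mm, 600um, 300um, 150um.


FM = sum(cumulative % retained) / 100
= 398 / 100
= 3.98

3.98


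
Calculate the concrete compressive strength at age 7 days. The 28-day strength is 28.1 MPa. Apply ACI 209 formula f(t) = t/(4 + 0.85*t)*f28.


f(7) = 7 / (4 + 0.85 * 7) * 28.1
= 7 / 9.95 * 28.1
= 19.77 MPa

19.77


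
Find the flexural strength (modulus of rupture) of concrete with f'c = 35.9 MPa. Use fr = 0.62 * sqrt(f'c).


fr = 0.62 * sqrt(35.9)
= 3.715 MPa

3.715


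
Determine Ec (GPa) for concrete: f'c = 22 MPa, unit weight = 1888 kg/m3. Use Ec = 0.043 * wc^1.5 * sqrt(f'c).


Ec = 0.043 * 1888^1.5 * sqrt(22) / 1000
= 16.55 GPa

16.55


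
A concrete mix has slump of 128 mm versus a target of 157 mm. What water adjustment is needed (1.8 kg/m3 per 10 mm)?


Difference = 157 - 128 = 29 mm
Water adjustment = 29 * 1.8 / 10 = 5.2 kg/m3

5.2


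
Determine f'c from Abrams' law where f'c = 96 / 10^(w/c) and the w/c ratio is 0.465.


f'c = 96 / 10^0.465
= 96 / 2.917
= 32.91 MPa

32.91


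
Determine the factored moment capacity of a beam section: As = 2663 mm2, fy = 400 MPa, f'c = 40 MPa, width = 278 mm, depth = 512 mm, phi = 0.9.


a = As * fy / (0.85 * f'c * b)
= 2663 * 400 / (0.85 * 40 * 278)
= 112.6957 mm
Mn = As * fy * (d - a/2) / 10^6
= 485.3607 kN-m
phi*Mn = 0.9 * 485.3607 = 436.82 kN-m

436.82


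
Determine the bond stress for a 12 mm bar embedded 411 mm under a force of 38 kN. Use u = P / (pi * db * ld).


u = P / (pi * db * ld)
= 38 * 1000 / (pi * 12 * 411)
= 2.453 MPa

2.453


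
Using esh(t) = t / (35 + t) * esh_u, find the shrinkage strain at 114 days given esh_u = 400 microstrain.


esh(114) = 114 / (35 + 114) * 400
= 114 / 149 * 400
= 306.0 microstrain

306.0


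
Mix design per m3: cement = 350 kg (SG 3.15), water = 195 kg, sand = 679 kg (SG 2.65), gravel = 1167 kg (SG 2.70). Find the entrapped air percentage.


Vol cement = 350 / (3.15 * 1000) = 0.111111 m3
Vol water = 195 / 1000 = 0.195 m3
Vol sand = 679 / (2.65 * 1000) = 0.256226 m3
Vol gravel = 1167 / (2.70 * 1000) = 0.432222 m3
Total solid + water volume = 0.99456 m3
Air = (1 - 0.99456) * 100 = 0.54%

0.54


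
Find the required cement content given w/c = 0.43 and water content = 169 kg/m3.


Cement = water / (w/c)
= 169 / 0.43
= 393.0 kg/m3

393.0


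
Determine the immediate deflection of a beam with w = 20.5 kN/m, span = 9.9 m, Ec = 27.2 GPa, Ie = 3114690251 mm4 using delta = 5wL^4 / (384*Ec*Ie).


Convert: L = 9.9 m = 9900 mm, Ec = 27.2 GPa = 27200 MPa
delta = 5 * 20.5 * 9900^4 / (384 * 27200 * 3114690251)
= 30.27 mm

30.27


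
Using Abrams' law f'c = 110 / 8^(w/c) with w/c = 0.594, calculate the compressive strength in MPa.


f'c = 110 / 8^0.594
= 110 / 3.439
= 31.99 MPa

31.99


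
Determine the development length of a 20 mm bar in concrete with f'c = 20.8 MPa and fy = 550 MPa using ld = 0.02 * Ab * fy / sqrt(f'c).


Ab = pi * 20^2 / 4 = 314.159 mm2
ld = 0.02 * 314.159 * 550 / sqrt(20.8)
= 757.7 mm

757.7


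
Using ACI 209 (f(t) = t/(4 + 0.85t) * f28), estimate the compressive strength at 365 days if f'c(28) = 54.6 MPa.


f(365) = 365 / (4 + 0.85 * 365) * 54.6
= 365 / 314.25 * 54.6
= 63.42 MPa

63.42


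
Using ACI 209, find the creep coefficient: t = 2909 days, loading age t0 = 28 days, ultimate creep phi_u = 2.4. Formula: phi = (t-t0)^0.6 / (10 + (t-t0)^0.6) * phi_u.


dt = 2909 - 28 = 2881
phi = 2881^0.6 / (10 + 2881^0.6) * 2.4
= 2.214

2.214


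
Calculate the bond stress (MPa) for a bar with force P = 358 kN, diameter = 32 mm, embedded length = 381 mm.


u = P / (pi * db * ld)
= 358 * 1000 / (pi * 32 * 381)
= 9.347 MPa

9.347


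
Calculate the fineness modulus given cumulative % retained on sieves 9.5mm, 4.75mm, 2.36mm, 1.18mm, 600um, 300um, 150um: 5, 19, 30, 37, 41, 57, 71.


FM = sum(cumulative % retained) / 100
= 260 / 100
= 2.6

2.6


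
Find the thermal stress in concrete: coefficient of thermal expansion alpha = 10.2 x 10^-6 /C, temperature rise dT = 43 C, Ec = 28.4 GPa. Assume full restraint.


sigma = alpha * dT * Ec
= 10.2e-6 * 43 * 28.4 * 1000
= 12.456 MPa

12.456


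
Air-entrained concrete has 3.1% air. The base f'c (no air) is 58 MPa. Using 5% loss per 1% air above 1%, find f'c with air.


Strength loss = (3.1 - 1) * 5 = 10.5%
f'c = 58 * (1 - 10.5/100)
= 51.91 MPa

51.91


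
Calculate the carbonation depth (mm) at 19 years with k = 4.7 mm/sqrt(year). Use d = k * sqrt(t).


depth = k * sqrt(t)
= 4.7 * sqrt(19)
= 20.49 mm

20.49


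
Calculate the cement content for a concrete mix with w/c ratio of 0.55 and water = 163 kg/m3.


Cement = water / (w/c)
= 163 / 0.55
= 296.4 kg/m3

296.4


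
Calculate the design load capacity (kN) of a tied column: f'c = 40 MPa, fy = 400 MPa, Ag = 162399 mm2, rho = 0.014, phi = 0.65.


Ast = rho * Ag = 0.014 * 162399 = 2273.586 mm2
phi*Pn = 0.65 * 0.80 * (0.85 * 40 * (162399 - 2273.586) + 400 * 2273.586) / 1000
= 3303.92 kN

3303.92


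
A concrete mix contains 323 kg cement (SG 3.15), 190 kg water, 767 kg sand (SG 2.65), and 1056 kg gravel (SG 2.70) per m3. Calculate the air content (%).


Vol cement = 323 / (3.15 * 1000) = 0.10254 m3
Vol water = 190 / 1000 = 0.19 m3
Vol sand = 767 / (2.65 * 1000) = 0.289434 m3
Vol gravel = 1056 / (2.70 * 1000) = 0.391111 m3
Total solid + water volume = 0.973085 m3
Air = (1 - 0.973085) * 100 = 2.69%

2.69


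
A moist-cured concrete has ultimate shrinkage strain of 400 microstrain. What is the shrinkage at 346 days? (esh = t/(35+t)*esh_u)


esh(346) = 346 / (35 + 346) * 400
= 346 / 381 * 400
= 363.3 microstrain

363.3


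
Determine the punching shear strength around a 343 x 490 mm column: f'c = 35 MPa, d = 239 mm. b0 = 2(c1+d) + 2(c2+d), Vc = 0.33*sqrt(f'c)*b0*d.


b0 = 2*(343 + 239) + 2*(490 + 239) = 2622 mm
Vc = 0.33 * sqrt(35) * 2622 * 239 / 1000
= 1223.43 kN

1223.43


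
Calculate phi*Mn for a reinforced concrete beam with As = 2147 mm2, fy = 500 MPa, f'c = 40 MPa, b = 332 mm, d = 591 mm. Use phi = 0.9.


a = As * fy / (0.85 * f'c * b)
= 2147 * 500 / (0.85 * 40 * 332)
= 95.101 mm
Mn = As * fy * (d - a/2) / 10^6
= 583.393 kN-m
phi*Mn = 0.9 * 583.393 = 525.05 kN-m

525.05


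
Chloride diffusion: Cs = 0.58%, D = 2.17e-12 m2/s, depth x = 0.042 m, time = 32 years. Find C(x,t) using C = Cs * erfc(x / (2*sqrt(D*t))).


t_seconds = 32 * 365.25 * 24 * 3600 = 1009843200.0 s
arg = 0.042 / (2 * sqrt(2.17e-12 * 1009843200.0))
= 0.4486
erfc(0.4486) = 0.5258
C = 0.58 * 0.5258 = 0.305%

0.305


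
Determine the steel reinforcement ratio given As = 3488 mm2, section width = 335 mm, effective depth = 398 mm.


rho = As / (b * d)
= 3488 / (335 * 398)
= 0.0262

0.0262


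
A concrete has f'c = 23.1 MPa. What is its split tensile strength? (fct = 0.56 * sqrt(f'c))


fct = 0.56 * sqrt(23.1)
= 0.56 * 4.806
= 2.691 MPa

2.691


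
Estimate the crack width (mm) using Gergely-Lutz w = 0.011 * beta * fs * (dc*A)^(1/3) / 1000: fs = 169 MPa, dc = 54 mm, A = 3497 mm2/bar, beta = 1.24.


w = 0.011 * beta * fs * (dc * A)^(1/3) / 1000
= 0.011 * 1.24 * 169 * (54 * 3497)^(1/3) / 1000
= 0.132 mm

0.132


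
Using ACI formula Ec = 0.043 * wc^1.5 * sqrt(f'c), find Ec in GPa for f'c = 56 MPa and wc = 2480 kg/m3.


Ec = 0.043 * 2480^1.5 * sqrt(56) / 1000
= 39.74 GPa

39.74


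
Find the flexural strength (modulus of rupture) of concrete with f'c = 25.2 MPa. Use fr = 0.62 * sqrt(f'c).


fr = 0.62 * sqrt(25.2)
= 3.112 MPa

3.112


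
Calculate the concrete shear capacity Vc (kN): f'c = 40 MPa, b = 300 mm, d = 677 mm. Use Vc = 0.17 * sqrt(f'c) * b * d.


Vc = 0.17 * sqrt(40) * 300 * 677 / 1000
= 218.37 kN

218.37


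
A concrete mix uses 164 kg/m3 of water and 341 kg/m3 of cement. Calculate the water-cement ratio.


w/c = water / cement
w/c = 164 / 341 = 0.481

0.481


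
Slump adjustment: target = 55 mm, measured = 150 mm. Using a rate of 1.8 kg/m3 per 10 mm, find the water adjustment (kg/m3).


Difference = 55 - 150 = -95 mm
Water adjustment = -95 * 1.8 / 10 = -17.1 kg/m3

-17.1


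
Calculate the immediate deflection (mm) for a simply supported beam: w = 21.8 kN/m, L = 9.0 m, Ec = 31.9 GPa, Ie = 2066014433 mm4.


Convert: L = 9.0 m = 9000 mm, Ec = 31.9 GPa = 31900 MPa
delta = 5 * 21.8 * 9000^4 / (384 * 31900 * 2066014433)
= 28.26 mm

28.26


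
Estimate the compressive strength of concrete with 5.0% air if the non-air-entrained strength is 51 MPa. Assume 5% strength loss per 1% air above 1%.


Strength loss = (5.0 - 1) * 5 = 20.0%
f'c = 51 * (1 - 20.0/100)
= 40.8 MPa

40.8


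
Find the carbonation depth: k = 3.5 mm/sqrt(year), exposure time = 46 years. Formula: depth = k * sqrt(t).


depth = k * sqrt(t)
= 3.5 * sqrt(46)
= 23.74 mm

23.74


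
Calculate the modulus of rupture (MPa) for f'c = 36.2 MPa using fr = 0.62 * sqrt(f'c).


fr = 0.62 * sqrt(36.2)
= 3.73 MPa

3.73


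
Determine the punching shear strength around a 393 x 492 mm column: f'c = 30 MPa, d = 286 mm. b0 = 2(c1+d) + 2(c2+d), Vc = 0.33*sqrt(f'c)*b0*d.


b0 = 2*(393 + 286) + 2*(492 + 286) = 2914 mm
Vc = 0.33 * sqrt(30) * 2914 * 286 / 1000
= 1506.36 kN

1506.36


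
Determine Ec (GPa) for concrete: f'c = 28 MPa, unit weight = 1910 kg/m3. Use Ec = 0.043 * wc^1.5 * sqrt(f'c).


Ec = 0.043 * 1910^1.5 * sqrt(28) / 1000
= 18.99 GPa

18.99


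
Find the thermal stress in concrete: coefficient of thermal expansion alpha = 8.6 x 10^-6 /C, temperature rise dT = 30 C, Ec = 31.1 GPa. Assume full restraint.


sigma = alpha * dT * Ec
= 8.6e-6 * 30 * 31.1 * 1000
= 8.024 MPa

8.024


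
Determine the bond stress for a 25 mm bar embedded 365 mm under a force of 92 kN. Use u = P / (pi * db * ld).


u = P / (pi * db * ld)
= 92 * 1000 / (pi * 25 * 365)
= 3.209 MPa

3.209


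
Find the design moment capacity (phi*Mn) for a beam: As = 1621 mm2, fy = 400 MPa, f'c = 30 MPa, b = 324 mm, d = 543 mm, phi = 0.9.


a = As * fy / (0.85 * f'c * b)
= 1621 * 400 / (0.85 * 30 * 324)
= 78.4798 mm
Mn = As * fy * (d - a/2) / 10^6
= 326.6381 kN-m
phi*Mn = 0.9 * 326.6381 = 293.97 kN-m

293.97


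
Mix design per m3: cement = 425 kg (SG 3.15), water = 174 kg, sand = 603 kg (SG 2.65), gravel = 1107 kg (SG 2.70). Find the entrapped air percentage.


Vol cement = 425 / (3.15 * 1000) = 0.134921 m3
Vol water = 174 / 1000 = 0.174 m3
Vol sand = 603 / (2.65 * 1000) = 0.227547 m3
Vol gravel = 1107 / (2.70 * 1000) = 0.41 m3
Total solid + water volume = 0.946468 m3
Air = (1 - 0.946468) * 100 = 5.35%

5.35


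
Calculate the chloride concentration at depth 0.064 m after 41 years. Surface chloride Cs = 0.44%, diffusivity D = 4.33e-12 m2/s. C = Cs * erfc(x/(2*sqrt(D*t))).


t_seconds = 41 * 365.25 * 24 * 3600 = 1293861600.0 s
arg = 0.064 / (2 * sqrt(4.33e-12 * 1293861600.0))
= 0.4275
erfc(0.4275) = 0.5454
C = 0.44 * 0.5454 = 0.24%

0.24


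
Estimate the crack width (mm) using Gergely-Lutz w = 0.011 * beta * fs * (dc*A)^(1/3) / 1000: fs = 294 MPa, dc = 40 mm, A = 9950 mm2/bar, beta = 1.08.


w = 0.011 * beta * fs * (dc * A)^(1/3) / 1000
= 0.011 * 1.08 * 294 * (40 * 9950)^(1/3) / 1000
= 0.257 mm

0.257


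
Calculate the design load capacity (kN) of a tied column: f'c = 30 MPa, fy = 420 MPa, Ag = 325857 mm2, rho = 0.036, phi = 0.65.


Ast = rho * Ag = 0.036 * 325857 = 11730.852 mm2
phi*Pn = 0.65 * 0.80 * (0.85 * 30 * (325857 - 11730.852) + 420 * 11730.852) / 1000
= 6727.33 kN

6727.33


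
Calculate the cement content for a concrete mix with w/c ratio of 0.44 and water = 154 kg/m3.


Cement = water / (w/c)
= 154 / 0.44
= 350.0 kg/m3

350.0


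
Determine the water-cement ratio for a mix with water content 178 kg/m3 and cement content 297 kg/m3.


w/c = water / cement
w/c = 178 / 297 = 0.599

0.599


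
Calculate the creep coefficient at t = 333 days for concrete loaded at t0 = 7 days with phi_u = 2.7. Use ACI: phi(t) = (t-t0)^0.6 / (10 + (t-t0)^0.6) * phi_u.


dt = 333 - 7 = 326
phi = 326^0.6 / (10 + 326^0.6) * 2.7
= 2.06

2.06


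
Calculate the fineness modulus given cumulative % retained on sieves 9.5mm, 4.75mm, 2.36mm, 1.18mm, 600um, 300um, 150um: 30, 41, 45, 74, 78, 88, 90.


FM = sum(cumulative % retained) / 100
= 446 / 100
= 4.46

4.46


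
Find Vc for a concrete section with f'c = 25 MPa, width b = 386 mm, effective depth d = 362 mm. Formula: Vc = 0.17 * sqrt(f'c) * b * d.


Vc = 0.17 * sqrt(25) * 386 * 362 / 1000
= 118.77 kN

118.77


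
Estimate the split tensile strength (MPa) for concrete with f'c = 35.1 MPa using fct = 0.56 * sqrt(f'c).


fct = 0.56 * sqrt(35.1)
= 0.56 * 5.925
= 3.318 MPa

3.318


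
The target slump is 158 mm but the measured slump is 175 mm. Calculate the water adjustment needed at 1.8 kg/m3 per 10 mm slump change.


Difference = 158 - 175 = -17 mm
Water adjustment = -17 * 1.8 / 10 = -3.1 kg/m3

-3.1


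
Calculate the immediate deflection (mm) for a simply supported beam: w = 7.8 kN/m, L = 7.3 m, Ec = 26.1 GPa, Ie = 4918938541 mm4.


Convert: L = 7.3 m = 7300 mm, Ec = 26.1 GPa = 26100 MPa
delta = 5 * 7.8 * 7300^4 / (384 * 26100 * 4918938541)
= 2.25 mm

2.25


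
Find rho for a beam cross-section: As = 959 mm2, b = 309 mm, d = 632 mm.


rho = As / (b * d)
= 959 / (309 * 632)
= 0.0049

0.0049


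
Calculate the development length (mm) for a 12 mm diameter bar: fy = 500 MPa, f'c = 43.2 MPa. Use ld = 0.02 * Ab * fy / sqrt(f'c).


Ab = pi * 12^2 / 4 = 113.097 mm2
ld = 0.02 * 113.097 * 500 / sqrt(43.2)
= 172.1 mm

172.1


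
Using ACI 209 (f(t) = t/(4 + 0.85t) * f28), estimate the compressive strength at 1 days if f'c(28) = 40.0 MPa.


f(1) = 1 / (4 + 0.85 * 1) * 40.0
= 1 / 4.85 * 40.0
= 8.25 MPa

8.25


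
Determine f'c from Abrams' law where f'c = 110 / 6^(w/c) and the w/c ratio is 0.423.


f'c = 110 / 6^0.423
= 110 / 2.134
= 51.55 MPa

51.55


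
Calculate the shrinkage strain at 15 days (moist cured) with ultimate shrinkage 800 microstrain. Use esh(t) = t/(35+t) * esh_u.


esh(15) = 15 / (35 + 15) * 800
= 15 / 50 * 800
= 240.0 microstrain

240.0


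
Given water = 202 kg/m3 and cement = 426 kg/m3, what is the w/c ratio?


w/c = water / cement
w/c = 202 / 426 = 0.474

0.474


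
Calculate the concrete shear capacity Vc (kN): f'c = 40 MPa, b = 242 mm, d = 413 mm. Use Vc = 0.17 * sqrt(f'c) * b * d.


Vc = 0.17 * sqrt(40) * 242 * 413 / 1000
= 107.46 kN

107.46


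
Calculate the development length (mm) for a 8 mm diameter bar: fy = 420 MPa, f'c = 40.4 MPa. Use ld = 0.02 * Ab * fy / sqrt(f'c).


Ab = pi * 8^2 / 4 = 50.265 mm2
ld = 0.02 * 50.265 * 420 / sqrt(40.4)
= 66.4 mm

66.4


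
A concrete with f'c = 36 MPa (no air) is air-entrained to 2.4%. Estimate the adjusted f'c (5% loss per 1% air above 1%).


Strength loss = (2.4 - 1) * 5 = 7.0%
f'c = 36 * (1 - 7.0/100)
= 33.48 MPa

33.48


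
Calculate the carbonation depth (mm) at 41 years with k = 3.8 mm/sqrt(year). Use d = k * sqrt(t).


depth = k * sqrt(t)
= 3.8 * sqrt(41)
= 24.33 mm

24.33


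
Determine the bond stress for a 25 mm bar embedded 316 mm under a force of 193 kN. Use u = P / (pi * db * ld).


u = P / (pi * db * ld)
= 193 * 1000 / (pi * 25 * 316)
= 7.776 MPa

7.776


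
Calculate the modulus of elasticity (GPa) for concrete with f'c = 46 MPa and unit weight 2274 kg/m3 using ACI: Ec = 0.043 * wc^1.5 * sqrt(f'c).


Ec = 0.043 * 2274^1.5 * sqrt(46) / 1000
= 31.63 GPa

31.63


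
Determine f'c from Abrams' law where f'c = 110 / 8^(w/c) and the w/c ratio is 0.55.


f'c = 110 / 8^0.55
= 110 / 3.138
= 35.05 MPa

35.05


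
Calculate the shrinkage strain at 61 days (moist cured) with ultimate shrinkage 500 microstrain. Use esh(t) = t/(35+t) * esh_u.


esh(61) = 61 / (35 + 61) * 500
= 61 / 96 * 500
= 317.7 microstrain

317.7


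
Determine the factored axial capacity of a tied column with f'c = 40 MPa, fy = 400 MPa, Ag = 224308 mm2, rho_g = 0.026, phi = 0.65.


Ast = rho * Ag = 0.026 * 224308 = 5832.008 mm2
phi*Pn = 0.65 * 0.80 * (0.85 * 40 * (224308 - 5832.008) + 400 * 5832.008) / 1000
= 5075.71 kN

5075.71


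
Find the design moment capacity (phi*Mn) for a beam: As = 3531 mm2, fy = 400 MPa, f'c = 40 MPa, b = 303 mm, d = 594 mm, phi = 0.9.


a = As * fy / (0.85 * f'c * b)
= 3531 * 400 / (0.85 * 40 * 303)
= 137.0996 mm
Mn = As * fy * (d - a/2) / 10^6
= 742.1459 kN-m
phi*Mn = 0.9 * 742.1459 = 667.93 kN-m

667.93


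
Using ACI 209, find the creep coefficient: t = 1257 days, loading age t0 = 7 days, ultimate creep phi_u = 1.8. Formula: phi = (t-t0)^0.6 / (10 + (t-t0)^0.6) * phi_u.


dt = 1257 - 7 = 1250
phi = 1250^0.6 / (10 + 1250^0.6) * 1.8
= 1.581

1.581


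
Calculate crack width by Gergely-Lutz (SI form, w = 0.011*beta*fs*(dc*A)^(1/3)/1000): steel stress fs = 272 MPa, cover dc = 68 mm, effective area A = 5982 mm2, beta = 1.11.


w = 0.011 * beta * fs * (dc * A)^(1/3) / 1000
= 0.011 * 1.11 * 272 * (68 * 5982)^(1/3) / 1000
= 0.246 mm

0.246


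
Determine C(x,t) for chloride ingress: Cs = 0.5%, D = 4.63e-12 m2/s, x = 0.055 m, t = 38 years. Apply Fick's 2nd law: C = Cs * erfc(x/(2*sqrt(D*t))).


t_seconds = 38 * 365.25 * 24 * 3600 = 1199188800.0 s
arg = 0.055 / (2 * sqrt(4.63e-12 * 1199188800.0))
= 0.3691
erfc(0.3691) = 0.6017
C = 0.5 * 0.6017 = 0.3009%

0.3009


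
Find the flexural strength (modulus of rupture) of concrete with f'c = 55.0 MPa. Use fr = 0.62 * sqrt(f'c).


fr = 0.62 * sqrt(55.0)
= 4.598 MPa

4.598


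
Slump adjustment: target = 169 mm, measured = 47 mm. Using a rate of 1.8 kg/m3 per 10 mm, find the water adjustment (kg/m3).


Difference = 169 - 47 = 122 mm
Water adjustment = 122 * 1.8 / 10 = 22.0 kg/m3

22.0


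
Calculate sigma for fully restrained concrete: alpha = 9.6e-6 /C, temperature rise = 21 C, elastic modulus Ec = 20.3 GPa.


sigma = alpha * dT * Ec
= 9.6e-6 * 21 * 20.3 * 1000
= 4.092 MPa

4.092


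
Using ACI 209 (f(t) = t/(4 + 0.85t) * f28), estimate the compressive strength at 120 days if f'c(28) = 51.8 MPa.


f(120) = 120 / (4 + 0.85 * 120) * 51.8
= 120 / 106.0 * 51.8
= 58.64 MPa

58.64


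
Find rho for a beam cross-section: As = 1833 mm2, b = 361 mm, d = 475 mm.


rho = As / (b * d)
= 1833 / (361 * 475)
= 0.0107

0.0107


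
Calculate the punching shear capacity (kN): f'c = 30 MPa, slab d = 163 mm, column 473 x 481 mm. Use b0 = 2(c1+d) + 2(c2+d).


b0 = 2*(473 + 163) + 2*(481 + 163) = 2560 mm
Vc = 0.33 * sqrt(30) * 2560 * 163 / 1000
= 754.23 kN

754.23
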